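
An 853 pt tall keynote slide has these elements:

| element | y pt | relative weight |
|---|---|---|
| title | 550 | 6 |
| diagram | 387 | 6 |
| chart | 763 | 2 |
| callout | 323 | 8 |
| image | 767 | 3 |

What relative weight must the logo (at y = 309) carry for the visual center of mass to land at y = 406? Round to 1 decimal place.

w ≈ 19.4

Fixed elements: Σw = 6 + 6 + 2 + 8 + 3 = 25, Σw·y = 6·550 + 6·387 + 2·763 + 8·323 + 3·767 = 12033.
Set Σw·y/Σw = 406: (12033 + 309w) = 406·(25 + w).
Solving: w = (406·25 − 12033) / (309 − 406) = -1883 / -97 ≈ 19.41.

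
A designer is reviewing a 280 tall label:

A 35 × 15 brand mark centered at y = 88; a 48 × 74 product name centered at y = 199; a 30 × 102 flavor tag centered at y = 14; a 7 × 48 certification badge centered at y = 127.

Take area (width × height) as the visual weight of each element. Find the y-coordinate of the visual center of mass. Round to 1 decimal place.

Areas → weights: brand mark 35·15 = 525, product name 48·74 = 3552, flavor tag 30·102 = 3060, certification badge 7·48 = 336; Σw = 7473.
Σw·y = 525·88 + 3552·199 + 3060·14 + 336·127 = 838560, so ȳ = 838560/7473 ≈ 112.21.

y ≈ 112.2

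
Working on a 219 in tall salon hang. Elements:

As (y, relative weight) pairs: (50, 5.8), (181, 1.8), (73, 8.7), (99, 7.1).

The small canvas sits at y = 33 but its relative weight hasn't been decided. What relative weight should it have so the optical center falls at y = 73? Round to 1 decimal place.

w ≈ 6.1

Known weights sum to 5.8 + 1.8 + 8.7 + 7.1 = 23.4; their moment is 5.8·50 + 1.8·181 + 8.7·73 + 7.1·99 = 1953.8.
For the centroid to hit 73: (1953.8 + w·33) / (23.4 + w) = 73.
Rearranging, w·(33 − 73) = 73·23.4 − 1953.8 = -245.6, so w ≈ -245.6/-40 = 6.14.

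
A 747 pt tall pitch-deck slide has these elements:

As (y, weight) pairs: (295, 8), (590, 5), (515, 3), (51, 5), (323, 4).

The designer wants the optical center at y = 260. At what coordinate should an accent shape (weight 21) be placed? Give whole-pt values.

y ≈ 169

After adding the accent shape, total weight = 8 + 5 + 3 + 5 + 4 + 21 = 46.
Along y: (8402 + 21·y) / 46 = 260 (existing moment 8·295 + 5·590 + 3·515 + 5·51 + 4·323 = 8402) ⇒ y = (11960 − 8402) / 21 ≈ 169.43.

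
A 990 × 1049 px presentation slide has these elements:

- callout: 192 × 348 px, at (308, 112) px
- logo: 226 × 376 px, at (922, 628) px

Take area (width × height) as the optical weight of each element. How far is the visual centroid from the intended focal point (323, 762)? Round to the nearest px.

≈ 488 px

Taking area as weight: callout 192·348 = 66816, logo 226·376 = 84976. Sum 151792.
x-moment: 66816·308 + 84976·922 = 98927200; centroid 98927200/151792 ≈ 651.73.
y-moment: 66816·112 + 84976·628 = 60848320; centroid 60848320/151792 ≈ 400.87.
Relative to (323, 762): Δ = (328.73, -361.13); |Δ| = √(328.73² + -361.13²) ≈ 488.34.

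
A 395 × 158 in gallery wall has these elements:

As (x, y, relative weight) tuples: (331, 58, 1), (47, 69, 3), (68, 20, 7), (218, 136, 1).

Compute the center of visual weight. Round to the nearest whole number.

(97, 45)

Σw = 1 + 3 + 7 + 1 = 12.
x: (1·331 + 3·47 + 7·68 + 1·218) / 12 = 1166 / 12 ≈ 97.17
y: (1·58 + 3·69 + 7·20 + 1·136) / 12 = 541 / 12 ≈ 45.08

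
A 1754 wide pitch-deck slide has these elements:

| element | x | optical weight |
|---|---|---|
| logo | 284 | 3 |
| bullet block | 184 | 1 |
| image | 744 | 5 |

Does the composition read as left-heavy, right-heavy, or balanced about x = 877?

Total weight = 3 + 1 + 5 = 9.
x-moment: 3·284 + 1·184 + 5·744 = 4756; centroid 4756/9 ≈ 528.44.
528.4 vs midline 877 → left-heavy.

left-heavy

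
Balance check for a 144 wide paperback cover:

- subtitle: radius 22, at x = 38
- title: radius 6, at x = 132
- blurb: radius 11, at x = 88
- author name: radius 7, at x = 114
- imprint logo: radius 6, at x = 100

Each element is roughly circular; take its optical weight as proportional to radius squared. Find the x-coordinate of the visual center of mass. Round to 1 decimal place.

x ≈ 59.2

r² weights: subtitle 22² = 484, title 6² = 36, blurb 11² = 121, author name 7² = 49, imprint logo 6² = 36. Total = 726.
Σw·x = 484·38 + 36·132 + 121·88 + 49·114 + 36·100 = 42978, so x̄ = 42978/726 ≈ 59.20.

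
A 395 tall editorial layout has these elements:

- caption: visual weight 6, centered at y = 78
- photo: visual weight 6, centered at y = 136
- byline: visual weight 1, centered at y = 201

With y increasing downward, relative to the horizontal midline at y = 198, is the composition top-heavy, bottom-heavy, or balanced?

Weights sum to 6 + 6 + 1 = 13.
y-moment: 6·78 + 6·136 + 1·201 = 1485; centroid 1485/13 ≈ 114.23.
114.2 lies above (smaller y than) the midline 198, so the layout is top-heavy.

top-heavy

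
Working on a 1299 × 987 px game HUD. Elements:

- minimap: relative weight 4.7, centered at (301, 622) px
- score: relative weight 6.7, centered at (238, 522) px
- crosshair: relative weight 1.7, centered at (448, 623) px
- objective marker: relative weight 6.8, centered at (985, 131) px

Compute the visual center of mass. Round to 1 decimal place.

Total weight = 4.7 + 6.7 + 1.7 + 6.8 = 19.9.
x-moment: 4.7·301 + 6.7·238 + 1.7·448 + 6.8·985 = 10468.9; centroid 10468.9/19.9 ≈ 526.08.
y-moment: 4.7·622 + 6.7·522 + 1.7·623 + 6.8·131 = 8370.7; centroid 8370.7/19.9 ≈ 420.64.

(526.1, 420.6)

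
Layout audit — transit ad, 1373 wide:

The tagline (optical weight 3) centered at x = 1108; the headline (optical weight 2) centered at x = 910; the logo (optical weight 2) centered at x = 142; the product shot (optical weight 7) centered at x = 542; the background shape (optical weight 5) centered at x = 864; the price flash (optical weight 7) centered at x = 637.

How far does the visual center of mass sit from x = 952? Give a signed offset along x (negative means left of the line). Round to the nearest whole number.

Weights sum to 3 + 2 + 2 + 7 + 5 + 7 = 26.
Σw·x = 18001; x̄ = 18001/26 ≈ 692.35.
Offset from x = 952: 692.35 − 952 ≈ -259.65.

≈ -260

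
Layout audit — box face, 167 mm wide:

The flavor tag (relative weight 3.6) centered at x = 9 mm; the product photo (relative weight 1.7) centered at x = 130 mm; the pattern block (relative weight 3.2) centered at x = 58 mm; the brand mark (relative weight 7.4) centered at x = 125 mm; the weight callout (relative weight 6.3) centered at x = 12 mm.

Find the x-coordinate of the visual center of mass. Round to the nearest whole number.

x ≈ 65

Σw = 3.6 + 1.7 + 3.2 + 7.4 + 6.3 = 22.2.
x: (3.6·9 + 1.7·130 + 3.2·58 + 7.4·125 + 6.3·12) / 22.2 = 1439.6 / 22.2 ≈ 64.85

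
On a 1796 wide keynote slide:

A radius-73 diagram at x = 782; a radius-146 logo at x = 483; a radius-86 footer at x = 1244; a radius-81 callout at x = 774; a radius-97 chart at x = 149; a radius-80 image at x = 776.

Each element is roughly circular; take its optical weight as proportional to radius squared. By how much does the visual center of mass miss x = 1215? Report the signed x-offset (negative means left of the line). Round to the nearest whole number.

r² weights: diagram 73² = 5329, logo 146² = 21316, footer 86² = 7396, callout 81² = 6561, chart 97² = 9409, image 80² = 6400. Total = 56411.
x: moment 35110085 / weight 56411 ≈ 622.40
Offset from x = 1215: 622.40 − 1215 ≈ -592.60.

≈ -593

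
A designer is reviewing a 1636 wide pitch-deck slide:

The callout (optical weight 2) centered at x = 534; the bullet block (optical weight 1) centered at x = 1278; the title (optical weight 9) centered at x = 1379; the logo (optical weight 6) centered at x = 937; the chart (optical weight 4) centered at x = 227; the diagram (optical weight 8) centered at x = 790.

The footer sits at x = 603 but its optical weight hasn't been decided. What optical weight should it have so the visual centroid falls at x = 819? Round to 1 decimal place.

w ≈ 14.1

Known weights sum to 2 + 1 + 9 + 6 + 4 + 8 = 30; their moment is 2·534 + 1·1278 + 9·1379 + 6·937 + 4·227 + 8·790 = 27607.
Balance at x = 819 requires (27607 + w·603) / (30 + w) = 819.
Solving: w = (819·30 − 27607) / (603 − 819) = -3037 / -216 ≈ 14.06.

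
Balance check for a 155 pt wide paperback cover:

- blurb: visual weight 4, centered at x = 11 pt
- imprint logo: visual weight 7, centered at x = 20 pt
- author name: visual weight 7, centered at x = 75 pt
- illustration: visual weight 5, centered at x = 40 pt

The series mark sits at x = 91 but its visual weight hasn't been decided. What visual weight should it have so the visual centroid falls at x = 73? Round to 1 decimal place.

Known weights sum to 4 + 7 + 7 + 5 = 23; their moment is 4·11 + 7·20 + 7·75 + 5·40 = 909.
Set Σw·x/Σw = 73: (909 + 91w) = 73·(23 + w).
So w = (73·23 − 909)/(91 − 73) = 770/18 ≈ 42.78.

w ≈ 42.8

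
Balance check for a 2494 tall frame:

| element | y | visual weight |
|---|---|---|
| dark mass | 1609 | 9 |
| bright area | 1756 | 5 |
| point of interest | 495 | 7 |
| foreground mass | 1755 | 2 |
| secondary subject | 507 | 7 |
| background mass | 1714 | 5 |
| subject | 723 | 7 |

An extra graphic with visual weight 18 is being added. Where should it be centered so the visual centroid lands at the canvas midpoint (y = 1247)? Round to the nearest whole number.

y ≈ 1522

With the extra graphic, Σw becomes 9 + 5 + 7 + 2 + 7 + 5 + 7 + 18 = 60.
Along y: (47416 + 18·y) / 60 = 1247 (existing moment 9·1609 + 5·1756 + 7·495 + 2·1755 + 7·507 + 5·1714 + 7·723 = 47416) ⇒ y = (74820 − 47416) / 18 ≈ 1522.44.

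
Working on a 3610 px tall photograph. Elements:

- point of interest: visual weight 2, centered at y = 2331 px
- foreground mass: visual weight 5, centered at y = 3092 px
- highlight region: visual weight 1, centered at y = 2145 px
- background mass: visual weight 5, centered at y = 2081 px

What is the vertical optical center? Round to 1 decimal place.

y ≈ 2513.2

Σw = 2 + 5 + 1 + 5 = 13.
Σw·y = 2·2331 + 5·3092 + 1·2145 + 5·2081 = 32672, so ȳ = 32672/13 ≈ 2513.23.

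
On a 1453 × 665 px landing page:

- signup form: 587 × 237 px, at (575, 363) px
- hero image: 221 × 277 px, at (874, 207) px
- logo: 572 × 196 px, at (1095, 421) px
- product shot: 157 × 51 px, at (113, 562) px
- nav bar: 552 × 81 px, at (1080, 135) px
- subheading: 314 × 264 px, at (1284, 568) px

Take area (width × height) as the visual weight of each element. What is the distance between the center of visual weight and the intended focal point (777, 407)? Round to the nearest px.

Areas: signup form 587·237 = 139119, hero image 221·277 = 61217, logo 572·196 = 112112, product shot 157·51 = 8007, nav bar 552·81 = 44712, subheading 314·264 = 82896. Total weight = 448063.
Σw·x = 411891938; x̄ = 411891938/448063 ≈ 919.27.
Σw·y = 167992250; ȳ = 167992250/448063 ≈ 374.93.
From (777, 407): dx = 142.27, dy = -32.07, so the distance is √(dx²+dy²) ≈ 145.84.

≈ 146 px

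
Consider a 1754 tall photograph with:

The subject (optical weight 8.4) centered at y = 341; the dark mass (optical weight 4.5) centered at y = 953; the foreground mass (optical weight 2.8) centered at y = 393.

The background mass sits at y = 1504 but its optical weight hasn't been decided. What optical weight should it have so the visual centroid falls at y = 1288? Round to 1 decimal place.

w ≈ 55.4

Existing Σw = 15.7 (8.4 + 4.5 + 2.8); existing moment 8.4·341 + 4.5·953 + 2.8·393 = 8253.3.
Set Σw·y/Σw = 1288: (8253.3 + 1504w) = 1288·(15.7 + w).
Solving: w = (1288·15.7 − 8253.3) / (1504 − 1288) = 11968.3 / 216 ≈ 55.41.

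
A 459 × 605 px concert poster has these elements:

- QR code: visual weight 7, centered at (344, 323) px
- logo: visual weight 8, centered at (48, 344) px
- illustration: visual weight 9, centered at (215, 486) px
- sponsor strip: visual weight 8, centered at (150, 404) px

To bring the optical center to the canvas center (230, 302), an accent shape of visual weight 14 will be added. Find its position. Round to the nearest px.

(332, 91)

After adding the accent shape, total weight = 7 + 8 + 9 + 8 + 14 = 46.
Along x: (5927 + 14·x) / 46 = 230 (existing moment 7·344 + 8·48 + 9·215 + 8·150 = 5927) ⇒ x = (10580 − 5927) / 14 ≈ 332.36.
Along y: (12619 + 14·y) / 46 = 302 (existing moment 7·323 + 8·344 + 9·486 + 8·404 = 12619) ⇒ y = (13892 − 12619) / 14 ≈ 90.93.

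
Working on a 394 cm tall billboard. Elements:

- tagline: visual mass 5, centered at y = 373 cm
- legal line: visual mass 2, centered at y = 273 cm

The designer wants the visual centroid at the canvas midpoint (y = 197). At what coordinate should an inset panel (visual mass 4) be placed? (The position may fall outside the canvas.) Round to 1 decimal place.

y ≈ -61.0

With the inset panel, Σw becomes 5 + 2 + 4 = 11.
Along y: (2411 + 4·y) / 11 = 197 (existing moment 5·373 + 2·273 = 2411) ⇒ y = (2167 − 2411) / 4 ≈ -61.00.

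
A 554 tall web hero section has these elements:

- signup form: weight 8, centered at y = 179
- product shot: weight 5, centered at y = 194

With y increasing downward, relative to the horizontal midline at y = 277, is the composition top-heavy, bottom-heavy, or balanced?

top-heavy

Total weight = 8 + 5 = 13.
y: (8·179 + 5·194) / 13 = 2402 / 13 ≈ 184.77
184.8 lies above (smaller y than) the midline 277, so the layout is top-heavy.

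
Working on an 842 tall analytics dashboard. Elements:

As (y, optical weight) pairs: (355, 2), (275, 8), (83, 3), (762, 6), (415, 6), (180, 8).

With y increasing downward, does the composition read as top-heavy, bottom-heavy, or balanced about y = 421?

top-heavy

Total weight = 2 + 8 + 3 + 6 + 6 + 8 = 33.
Σw·y = 2·355 + 8·275 + 3·83 + 6·762 + 6·415 + 8·180 = 11661, so ȳ = 11661/33 ≈ 353.36.
353.4 lies above (smaller y than) the midline 421, so the layout is top-heavy.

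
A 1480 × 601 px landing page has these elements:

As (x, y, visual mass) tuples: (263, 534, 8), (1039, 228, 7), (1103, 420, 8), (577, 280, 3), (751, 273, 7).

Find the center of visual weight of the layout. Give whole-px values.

(763, 363)

Weights sum to 8 + 7 + 8 + 3 + 7 = 33.
Σw·x = 8·263 + 7·1039 + 8·1103 + 3·577 + 7·751 = 25189, so x̄ = 25189/33 ≈ 763.30.
Σw·y = 8·534 + 7·228 + 8·420 + 3·280 + 7·273 = 11979, so ȳ = 11979/33 ≈ 363.00.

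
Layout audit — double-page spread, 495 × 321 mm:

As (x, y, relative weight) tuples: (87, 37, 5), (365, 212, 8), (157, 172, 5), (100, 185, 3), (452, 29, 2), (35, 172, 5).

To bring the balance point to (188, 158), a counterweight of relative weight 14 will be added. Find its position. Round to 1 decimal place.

After adding the counterweight, total weight = 5 + 8 + 5 + 3 + 2 + 5 + 14 = 42.
Along x: (5519 + 14·x) / 42 = 188 (existing moment 5·87 + 8·365 + 5·157 + 3·100 + 2·452 + 5·35 = 5519) ⇒ x = (7896 − 5519) / 14 ≈ 169.79.
Along y: (4214 + 14·y) / 42 = 158 (existing moment 5·37 + 8·212 + 5·172 + 3·185 + 2·29 + 5·172 = 4214) ⇒ y = (6636 − 4214) / 14 ≈ 173.00.

(169.8, 173.0)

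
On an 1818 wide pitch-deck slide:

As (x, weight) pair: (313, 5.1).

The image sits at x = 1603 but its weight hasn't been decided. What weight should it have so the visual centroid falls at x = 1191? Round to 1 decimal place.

The single fixed element contributes weight 5.1, moment 5.1·313 = 1596.3.
Set Σw·x/Σw = 1191: (1596.3 + 1603w) = 1191·(5.1 + w).
So w = (1191·5.1 − 1596.3)/(1603 − 1191) = 4477.8/412 ≈ 10.87.

w ≈ 10.9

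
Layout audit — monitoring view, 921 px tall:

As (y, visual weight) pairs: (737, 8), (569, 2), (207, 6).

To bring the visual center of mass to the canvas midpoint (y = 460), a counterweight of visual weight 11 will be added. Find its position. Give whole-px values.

New total weight: (8 + 2 + 6) + 11 = 27.
Along y: (8276 + 11·y) / 27 = 460 (existing moment 8·737 + 2·569 + 6·207 = 8276) ⇒ y = (12420 − 8276) / 11 ≈ 376.73.

y ≈ 377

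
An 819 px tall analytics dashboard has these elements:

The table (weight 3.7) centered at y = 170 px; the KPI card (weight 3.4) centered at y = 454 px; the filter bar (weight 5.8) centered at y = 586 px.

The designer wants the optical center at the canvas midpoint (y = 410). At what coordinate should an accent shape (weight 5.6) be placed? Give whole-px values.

With the accent shape, Σw becomes 3.7 + 3.4 + 5.8 + 5.6 = 18.5.
Along y: (5571.4 + 5.6·y) / 18.5 = 410 (existing moment 3.7·170 + 3.4·454 + 5.8·586 = 5571.4) ⇒ y = (7585.0 − 5571.4) / 5.6 ≈ 359.57.

y ≈ 360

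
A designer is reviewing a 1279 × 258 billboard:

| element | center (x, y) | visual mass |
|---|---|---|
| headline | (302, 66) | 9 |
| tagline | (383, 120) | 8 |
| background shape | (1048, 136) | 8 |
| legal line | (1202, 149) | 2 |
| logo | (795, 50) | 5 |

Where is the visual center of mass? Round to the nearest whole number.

Total weight = 9 + 8 + 8 + 2 + 5 = 32.
Σw·x = 9·302 + 8·383 + 8·1048 + 2·1202 + 5·795 = 20545, so x̄ = 20545/32 ≈ 642.03.
Σw·y = 9·66 + 8·120 + 8·136 + 2·149 + 5·50 = 3190, so ȳ = 3190/32 ≈ 99.69.

(642, 100)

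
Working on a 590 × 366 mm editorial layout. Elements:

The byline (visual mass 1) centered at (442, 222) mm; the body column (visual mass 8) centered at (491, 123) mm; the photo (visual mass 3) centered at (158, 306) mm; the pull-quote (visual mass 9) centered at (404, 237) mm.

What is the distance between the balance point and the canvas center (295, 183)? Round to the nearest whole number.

≈ 111 mm

Weights sum to 1 + 8 + 3 + 9 = 21.
Σw·x = 1·442 + 8·491 + 3·158 + 9·404 = 8480, so x̄ = 8480/21 ≈ 403.81.
Σw·y = 1·222 + 8·123 + 3·306 + 9·237 = 4257, so ȳ = 4257/21 ≈ 202.71.
Relative to (295, 183): Δ = (108.81, 19.71); |Δ| = √(108.81² + 19.71²) ≈ 110.58.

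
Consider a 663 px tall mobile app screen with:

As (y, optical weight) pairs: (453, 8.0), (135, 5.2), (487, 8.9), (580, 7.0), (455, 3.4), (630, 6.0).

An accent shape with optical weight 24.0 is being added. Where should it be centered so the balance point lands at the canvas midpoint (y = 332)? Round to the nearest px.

y ≈ 113

New total weight: (8.0 + 5.2 + 8.9 + 7.0 + 3.4 + 6.0) + 24.0 = 62.5.
y: need Σw·y = 62.5·332 = 20750.0. Existing = 8.0·453 + 5.2·135 + 8.9·487 + 7.0·580 + 3.4·455 + 6.0·630 = 18047.3. Remainder 2702.7 / 24.0 ≈ 112.61.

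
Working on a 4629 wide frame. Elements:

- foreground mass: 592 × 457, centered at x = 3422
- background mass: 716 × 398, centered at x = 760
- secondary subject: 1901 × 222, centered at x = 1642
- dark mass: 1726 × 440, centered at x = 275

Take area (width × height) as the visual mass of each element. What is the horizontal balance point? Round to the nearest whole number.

x ≈ 1177

Taking area as weight: foreground mass 592·457 = 270544, background mass 716·398 = 284968, secondary subject 1901·222 = 422022, dark mass 1726·440 = 759440. Sum 1736974.
Σw·x = 270544·3422 + 284968·760 + 422022·1642 + 759440·275 = 2044183372, so x̄ = 2044183372/1736974 ≈ 1176.86.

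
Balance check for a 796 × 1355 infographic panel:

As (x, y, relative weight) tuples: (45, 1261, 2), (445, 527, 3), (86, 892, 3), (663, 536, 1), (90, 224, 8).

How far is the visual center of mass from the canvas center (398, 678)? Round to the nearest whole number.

Σw = 2 + 3 + 3 + 1 + 8 = 17.
x: (2·45 + 3·445 + 3·86 + 1·663 + 8·90) / 17 = 3066 / 17 ≈ 180.35
y: (2·1261 + 3·527 + 3·892 + 1·536 + 8·224) / 17 = 9107 / 17 ≈ 535.71
Relative to (398, 678): Δ = (-217.65, -142.29); |Δ| = √(-217.65² + -142.29²) ≈ 260.03.

≈ 260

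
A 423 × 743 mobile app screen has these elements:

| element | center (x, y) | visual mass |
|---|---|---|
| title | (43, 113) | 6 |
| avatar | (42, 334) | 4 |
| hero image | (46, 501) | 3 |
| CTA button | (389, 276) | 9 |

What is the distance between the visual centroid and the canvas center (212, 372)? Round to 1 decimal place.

≈ 102.9

Σw = 6 + 4 + 3 + 9 = 22.
x: (6·43 + 4·42 + 3·46 + 9·389) / 22 = 4065 / 22 ≈ 184.77
y: (6·113 + 4·334 + 3·501 + 9·276) / 22 = 6001 / 22 ≈ 272.77
From (212, 372): dx = -27.23, dy = -99.23, so the distance is √(dx²+dy²) ≈ 102.89.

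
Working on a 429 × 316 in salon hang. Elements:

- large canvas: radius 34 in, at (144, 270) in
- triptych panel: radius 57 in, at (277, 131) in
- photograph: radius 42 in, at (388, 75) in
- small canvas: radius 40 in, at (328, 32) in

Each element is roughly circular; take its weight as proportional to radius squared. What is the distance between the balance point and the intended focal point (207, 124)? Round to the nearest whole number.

≈ 86 in

Weights ∝ r²: large canvas 34² = 1156, triptych panel 57² = 3249, photograph 42² = 1764, small canvas 40² = 1600; Σw = 7769.
x: (1156·144 + 3249·277 + 1764·388 + 1600·328) / 7769 = 2275669 / 7769 ≈ 292.92
y: (1156·270 + 3249·131 + 1764·75 + 1600·32) / 7769 = 921239 / 7769 ≈ 118.58
Relative to (207, 124): Δ = (85.92, -5.42); |Δ| = √(85.92² + -5.42²) ≈ 86.09.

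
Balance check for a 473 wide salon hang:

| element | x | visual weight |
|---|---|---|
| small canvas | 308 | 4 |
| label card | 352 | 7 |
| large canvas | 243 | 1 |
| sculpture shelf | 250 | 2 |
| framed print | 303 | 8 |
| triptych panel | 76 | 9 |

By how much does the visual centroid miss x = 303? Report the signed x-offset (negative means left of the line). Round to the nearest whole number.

Total weight = 4 + 7 + 1 + 2 + 8 + 9 = 31.
Σw·x = 7547; x̄ = 7547/31 ≈ 243.45.
Against x = 303, that's 243.45 − 303 = -59.55.

≈ -60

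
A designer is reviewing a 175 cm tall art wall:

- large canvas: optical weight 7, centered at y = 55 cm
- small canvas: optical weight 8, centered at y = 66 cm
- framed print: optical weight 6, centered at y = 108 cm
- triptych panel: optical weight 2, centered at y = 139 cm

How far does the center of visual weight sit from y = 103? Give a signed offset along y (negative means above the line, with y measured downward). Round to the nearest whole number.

≈ -23 cm

Total weight = 7 + 8 + 6 + 2 = 23.
y-moment: 7·55 + 8·66 + 6·108 + 2·139 = 1839; centroid 1839/23 ≈ 79.96.
Against y = 103, that's 79.96 − 103 = -23.04.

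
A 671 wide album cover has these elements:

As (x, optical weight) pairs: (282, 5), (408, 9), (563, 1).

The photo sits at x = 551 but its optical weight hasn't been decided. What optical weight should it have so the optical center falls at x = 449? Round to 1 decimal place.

Fixed elements: Σw = 5 + 9 + 1 = 15, Σw·x = 5·282 + 9·408 + 1·563 = 5645.
Balance at x = 449 requires (5645 + w·551) / (15 + w) = 449.
Rearranging, w·(551 − 449) = 449·15 − 5645 = 1090, so w ≈ 1090/102 = 10.69.

w ≈ 10.7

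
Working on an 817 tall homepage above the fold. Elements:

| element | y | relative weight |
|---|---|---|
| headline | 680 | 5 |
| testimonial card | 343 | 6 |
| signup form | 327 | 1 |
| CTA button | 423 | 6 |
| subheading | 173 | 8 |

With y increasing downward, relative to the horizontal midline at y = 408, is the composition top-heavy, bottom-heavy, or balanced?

top-heavy

Weights sum to 5 + 6 + 1 + 6 + 8 = 26.
y: (5·680 + 6·343 + 1·327 + 6·423 + 8·173) / 26 = 9707 / 26 ≈ 373.35
373.3 lies above (smaller y than) the midline 408, so the layout is top-heavy.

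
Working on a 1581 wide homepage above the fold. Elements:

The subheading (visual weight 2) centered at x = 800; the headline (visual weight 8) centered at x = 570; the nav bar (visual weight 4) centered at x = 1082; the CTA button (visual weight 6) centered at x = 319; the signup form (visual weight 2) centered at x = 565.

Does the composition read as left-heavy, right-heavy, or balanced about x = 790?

Total weight = 2 + 8 + 4 + 6 + 2 = 22.
x: (2·800 + 8·570 + 4·1082 + 6·319 + 2·565) / 22 = 13532 / 22 ≈ 615.09
Since 615.1 is left of 790, the composition reads left-heavy.

left-heavy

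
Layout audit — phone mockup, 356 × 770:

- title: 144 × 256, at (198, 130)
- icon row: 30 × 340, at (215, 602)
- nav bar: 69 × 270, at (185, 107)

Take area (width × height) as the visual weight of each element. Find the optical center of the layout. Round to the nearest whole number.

Areas → weights: title 144·256 = 36864, icon row 30·340 = 10200, nav bar 69·270 = 18630; Σw = 65694.
x-moment: 36864·198 + 10200·215 + 18630·185 = 12938622; centroid 12938622/65694 ≈ 196.95.
y-moment: 36864·130 + 10200·602 + 18630·107 = 12926130; centroid 12926130/65694 ≈ 196.76.

(197, 197)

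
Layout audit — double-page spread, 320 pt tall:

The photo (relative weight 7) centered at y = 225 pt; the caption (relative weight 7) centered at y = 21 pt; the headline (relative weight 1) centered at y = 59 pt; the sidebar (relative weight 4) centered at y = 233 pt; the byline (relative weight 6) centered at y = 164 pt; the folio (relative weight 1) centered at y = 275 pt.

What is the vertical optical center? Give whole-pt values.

y ≈ 153

Weights sum to 7 + 7 + 1 + 4 + 6 + 1 = 26.
Σw·y = 3972; ȳ = 3972/26 ≈ 152.77.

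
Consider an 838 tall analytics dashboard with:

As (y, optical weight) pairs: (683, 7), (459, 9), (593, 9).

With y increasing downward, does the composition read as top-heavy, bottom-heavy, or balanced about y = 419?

bottom-heavy

Σw = 7 + 9 + 9 = 25.
y-moment: 7·683 + 9·459 + 9·593 = 14249; centroid 14249/25 ≈ 569.96.
570.0 lies below (larger y than) the midline 419, so the layout is bottom-heavy.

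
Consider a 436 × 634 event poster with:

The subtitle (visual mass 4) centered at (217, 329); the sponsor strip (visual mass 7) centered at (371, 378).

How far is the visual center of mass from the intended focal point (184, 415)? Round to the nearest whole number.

≈ 142

Weights sum to 4 + 7 = 11.
Σw·x = 4·217 + 7·371 = 3465, so x̄ = 3465/11 ≈ 315.00.
Σw·y = 4·329 + 7·378 = 3962, so ȳ = 3962/11 ≈ 360.18.
Offset from (184, 415): Δx ≈ 131.00, Δy ≈ -54.82; distance = √(Δx² + Δy²) ≈ 142.01.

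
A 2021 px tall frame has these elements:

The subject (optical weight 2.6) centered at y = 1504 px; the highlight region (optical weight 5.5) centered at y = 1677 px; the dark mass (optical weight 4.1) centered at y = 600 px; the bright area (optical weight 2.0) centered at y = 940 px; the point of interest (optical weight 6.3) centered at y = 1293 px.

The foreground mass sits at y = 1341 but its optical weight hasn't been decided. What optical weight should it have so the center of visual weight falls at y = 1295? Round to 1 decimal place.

w ≈ 20.2

Known weights sum to 2.6 + 5.5 + 4.1 + 2.0 + 6.3 = 20.5; their moment is 2.6·1504 + 5.5·1677 + 4.1·600 + 2.0·940 + 6.3·1293 = 25619.8.
Balance at y = 1295 requires (25619.8 + w·1341) / (20.5 + w) = 1295.
So w = (1295·20.5 − 25619.8)/(1341 − 1295) = 927.7/46 ≈ 20.17.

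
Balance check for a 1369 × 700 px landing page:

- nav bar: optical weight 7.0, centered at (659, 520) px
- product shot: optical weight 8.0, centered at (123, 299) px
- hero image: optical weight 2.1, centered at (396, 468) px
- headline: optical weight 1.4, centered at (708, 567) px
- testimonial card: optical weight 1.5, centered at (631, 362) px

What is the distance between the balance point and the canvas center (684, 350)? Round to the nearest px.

Weights sum to 7.0 + 8.0 + 2.1 + 1.4 + 1.5 = 20.0.
x-moment: 7.0·659 + 8.0·123 + 2.1·396 + 1.4·708 + 1.5·631 = 8366.3; centroid 8366.3/20.0 ≈ 418.31.
y-moment: 7.0·520 + 8.0·299 + 2.1·468 + 1.4·567 + 1.5·362 = 8351.6; centroid 8351.6/20.0 ≈ 417.58.
Relative to (684, 350): Δ = (-265.69, 67.58); |Δ| = √(-265.69² + 67.58²) ≈ 274.15.

≈ 274 px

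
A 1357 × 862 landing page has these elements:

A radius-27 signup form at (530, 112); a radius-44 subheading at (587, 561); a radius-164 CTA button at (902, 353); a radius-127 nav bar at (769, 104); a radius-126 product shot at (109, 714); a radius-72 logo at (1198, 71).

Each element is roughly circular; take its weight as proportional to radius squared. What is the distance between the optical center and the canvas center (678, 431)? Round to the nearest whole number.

Weights ∝ r²: signup form 27² = 729, subheading 44² = 1936, CTA button 164² = 26896, nav bar 127² = 16129, product shot 126² = 15876, logo 72² = 5184; Σw = 66750.
x: moment 46127111 / weight 66750 ≈ 691.04
y: moment 24042976 / weight 66750 ≈ 360.19
From (678, 431): dx = 13.04, dy = -70.81, so the distance is √(dx²+dy²) ≈ 72.00.

≈ 72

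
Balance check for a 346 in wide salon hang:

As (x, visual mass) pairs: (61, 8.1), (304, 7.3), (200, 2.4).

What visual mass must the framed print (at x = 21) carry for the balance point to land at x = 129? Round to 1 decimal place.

Known weights sum to 8.1 + 7.3 + 2.4 = 17.8; their moment is 8.1·61 + 7.3·304 + 2.4·200 = 3193.3.
Balance at x = 129 requires (3193.3 + w·21) / (17.8 + w) = 129.
Rearranging, w·(21 − 129) = 129·17.8 − 3193.3 = -897.1, so w ≈ -897.1/-108 = 8.31.

w ≈ 8.3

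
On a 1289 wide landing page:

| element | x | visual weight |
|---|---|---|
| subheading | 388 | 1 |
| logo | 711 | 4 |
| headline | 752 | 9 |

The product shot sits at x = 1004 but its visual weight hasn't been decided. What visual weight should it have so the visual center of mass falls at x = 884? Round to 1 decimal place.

w ≈ 19.8

Known weights sum to 1 + 4 + 9 = 14; their moment is 1·388 + 4·711 + 9·752 = 10000.
Balance at x = 884 requires (10000 + w·1004) / (14 + w) = 884.
Solving: w = (884·14 − 10000) / (1004 − 884) = 2376 / 120 ≈ 19.80.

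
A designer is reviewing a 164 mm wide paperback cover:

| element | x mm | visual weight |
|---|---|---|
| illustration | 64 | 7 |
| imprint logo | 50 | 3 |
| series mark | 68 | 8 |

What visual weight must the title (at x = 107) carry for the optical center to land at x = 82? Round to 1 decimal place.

w ≈ 13.4

Known weights sum to 7 + 3 + 8 = 18; their moment is 7·64 + 3·50 + 8·68 = 1142.
Set Σw·x/Σw = 82: (1142 + 107w) = 82·(18 + w).
Rearranging, w·(107 − 82) = 82·18 − 1142 = 334, so w ≈ 334/25 = 13.36.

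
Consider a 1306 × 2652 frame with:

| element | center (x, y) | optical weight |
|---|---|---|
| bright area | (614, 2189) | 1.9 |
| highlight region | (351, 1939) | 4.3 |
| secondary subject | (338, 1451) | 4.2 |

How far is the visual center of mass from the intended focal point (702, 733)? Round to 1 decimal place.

Σw = 1.9 + 4.3 + 4.2 = 10.4.
x: (1.9·614 + 4.3·351 + 4.2·338) / 10.4 = 4095.5 / 10.4 ≈ 393.80
y: (1.9·2189 + 4.3·1939 + 4.2·1451) / 10.4 = 18591.0 / 10.4 ≈ 1787.60
From (702, 733): dx = -308.20, dy = 1054.60, so the distance is √(dx²+dy²) ≈ 1098.71.

≈ 1098.7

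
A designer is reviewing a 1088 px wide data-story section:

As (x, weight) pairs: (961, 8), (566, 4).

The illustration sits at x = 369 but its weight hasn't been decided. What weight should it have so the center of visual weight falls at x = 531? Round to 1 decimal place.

w ≈ 22.1

Existing Σw = 12 (8 + 4); existing moment 8·961 + 4·566 = 9952.
For the centroid to hit 531: (9952 + w·369) / (12 + w) = 531.
Rearranging, w·(369 − 531) = 531·12 − 9952 = -3580, so w ≈ -3580/-162 = 22.10.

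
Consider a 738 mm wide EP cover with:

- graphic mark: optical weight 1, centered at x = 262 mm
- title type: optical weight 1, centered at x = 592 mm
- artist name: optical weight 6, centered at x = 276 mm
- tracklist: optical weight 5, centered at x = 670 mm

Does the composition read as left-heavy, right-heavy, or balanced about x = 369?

right-heavy

Σw = 1 + 1 + 6 + 5 = 13.
Σw·x = 1·262 + 1·592 + 6·276 + 5·670 = 5860, so x̄ = 5860/13 ≈ 450.77.
Since 450.8 is right of 369, the composition reads right-heavy.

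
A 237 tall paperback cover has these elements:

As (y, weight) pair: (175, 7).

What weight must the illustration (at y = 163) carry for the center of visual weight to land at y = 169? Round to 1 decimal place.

Known: weight 7 with moment 7·175 = 1225.
Balance at y = 169 requires (1225 + w·163) / (7 + w) = 169.
Rearranging, w·(163 − 169) = 169·7 − 1225 = -42, so w ≈ -42/-6 = 7.00.

w ≈ 7.0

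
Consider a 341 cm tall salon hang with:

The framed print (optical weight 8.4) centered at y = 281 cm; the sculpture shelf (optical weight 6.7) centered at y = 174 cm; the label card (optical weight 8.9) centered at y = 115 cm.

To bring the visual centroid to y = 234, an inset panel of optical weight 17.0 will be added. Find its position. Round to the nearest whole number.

y ≈ 297

New total weight: (8.4 + 6.7 + 8.9) + 17.0 = 41.0.
Along y: (4549.7 + 17.0·y) / 41.0 = 234 (existing moment 8.4·281 + 6.7·174 + 8.9·115 = 4549.7) ⇒ y = (9594.0 − 4549.7) / 17.0 ≈ 296.72.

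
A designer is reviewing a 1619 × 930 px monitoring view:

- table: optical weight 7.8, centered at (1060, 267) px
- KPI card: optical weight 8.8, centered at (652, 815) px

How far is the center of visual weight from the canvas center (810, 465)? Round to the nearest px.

Total weight = 7.8 + 8.8 = 16.6.
x-moment: 7.8·1060 + 8.8·652 = 14005.6; centroid 14005.6/16.6 ≈ 843.71.
y-moment: 7.8·267 + 8.8·815 = 9254.6; centroid 9254.6/16.6 ≈ 557.51.
Offset from (810, 465): Δx ≈ 33.71, Δy ≈ 92.51; distance = √(Δx² + Δy²) ≈ 98.46.

≈ 98 px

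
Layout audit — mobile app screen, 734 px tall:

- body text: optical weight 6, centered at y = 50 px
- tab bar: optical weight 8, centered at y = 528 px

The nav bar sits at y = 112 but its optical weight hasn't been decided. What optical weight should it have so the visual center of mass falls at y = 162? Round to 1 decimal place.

Existing Σw = 14 (6 + 8); existing moment 6·50 + 8·528 = 4524.
Balance at y = 162 requires (4524 + w·112) / (14 + w) = 162.
Solving: w = (162·14 − 4524) / (112 − 162) = -2256 / -50 ≈ 45.12.

w ≈ 45.1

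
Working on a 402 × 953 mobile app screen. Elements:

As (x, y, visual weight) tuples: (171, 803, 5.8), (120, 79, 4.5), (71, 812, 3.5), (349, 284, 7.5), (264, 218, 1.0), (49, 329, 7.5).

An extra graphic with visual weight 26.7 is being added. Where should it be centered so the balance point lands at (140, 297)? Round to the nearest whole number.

(108, 154)

New total weight: (5.8 + 4.5 + 3.5 + 7.5 + 1.0 + 7.5) + 26.7 = 56.5.
x: need Σw·x = 56.5·140 = 7910.0. Existing = 5.8·171 + 4.5·120 + 3.5·71 + 7.5·349 + 1.0·264 + 7.5·49 = 5029.3. Remainder 2880.7 / 26.7 ≈ 107.89.
y: need Σw·y = 56.5·297 = 16780.5. Existing = 5.8·803 + 4.5·79 + 3.5·812 + 7.5·284 + 1.0·218 + 7.5·329 = 12670.4. Remainder 4110.1 / 26.7 ≈ 153.94.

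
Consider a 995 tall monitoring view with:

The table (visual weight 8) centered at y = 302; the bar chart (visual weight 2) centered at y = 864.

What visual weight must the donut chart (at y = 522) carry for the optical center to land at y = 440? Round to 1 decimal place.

Existing Σw = 10 (8 + 2); existing moment 8·302 + 2·864 = 4144.
Balance at y = 440 requires (4144 + w·522) / (10 + w) = 440.
So w = (440·10 − 4144)/(522 − 440) = 256/82 ≈ 3.12.

w ≈ 3.1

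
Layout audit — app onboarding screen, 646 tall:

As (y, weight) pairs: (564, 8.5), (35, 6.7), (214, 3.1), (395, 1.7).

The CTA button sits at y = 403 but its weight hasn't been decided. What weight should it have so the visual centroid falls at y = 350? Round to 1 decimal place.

w ≈ 12.0

Existing Σw = 20.0 (8.5 + 6.7 + 3.1 + 1.7); existing moment 8.5·564 + 6.7·35 + 3.1·214 + 1.7·395 = 6363.4.
Set Σw·y/Σw = 350: (6363.4 + 403w) = 350·(20.0 + w).
Rearranging, w·(403 − 350) = 350·20.0 − 6363.4 = 636.6, so w ≈ 636.6/53 = 12.01.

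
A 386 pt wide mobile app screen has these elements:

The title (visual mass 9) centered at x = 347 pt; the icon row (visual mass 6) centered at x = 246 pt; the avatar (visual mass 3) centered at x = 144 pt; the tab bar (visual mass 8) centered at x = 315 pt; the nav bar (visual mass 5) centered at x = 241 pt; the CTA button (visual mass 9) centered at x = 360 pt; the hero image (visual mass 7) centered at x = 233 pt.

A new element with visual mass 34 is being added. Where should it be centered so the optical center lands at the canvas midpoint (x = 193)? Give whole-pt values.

With the new element, Σw becomes 9 + 6 + 3 + 8 + 5 + 9 + 7 + 34 = 81.
Along x: (13627 + 34·x) / 81 = 193 (existing moment 9·347 + 6·246 + 3·144 + 8·315 + 5·241 + 9·360 + 7·233 = 13627) ⇒ x = (15633 − 13627) / 34 ≈ 59.00.

x ≈ 59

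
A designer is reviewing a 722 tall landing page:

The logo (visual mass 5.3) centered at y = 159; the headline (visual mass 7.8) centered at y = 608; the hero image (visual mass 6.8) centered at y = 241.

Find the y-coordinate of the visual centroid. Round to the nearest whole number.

y ≈ 363

Weights sum to 5.3 + 7.8 + 6.8 = 19.9.
y-moment: 5.3·159 + 7.8·608 + 6.8·241 = 7223.9; centroid 7223.9/19.9 ≈ 363.01.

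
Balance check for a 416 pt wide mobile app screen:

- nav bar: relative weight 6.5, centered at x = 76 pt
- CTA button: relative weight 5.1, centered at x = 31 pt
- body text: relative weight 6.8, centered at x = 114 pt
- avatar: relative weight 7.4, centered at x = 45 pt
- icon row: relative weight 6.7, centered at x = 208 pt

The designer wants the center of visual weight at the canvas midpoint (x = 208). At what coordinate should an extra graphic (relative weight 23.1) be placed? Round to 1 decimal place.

After adding the extra graphic, total weight = 6.5 + 5.1 + 6.8 + 7.4 + 6.7 + 23.1 = 55.6.
x: target moment 55.6×208 = 11564.8; current 6.5·76 + 5.1·31 + 6.8·114 + 7.4·45 + 6.7·208 = 3153.9; the extra graphic supplies 8410.9, so x = 8410.9/23.1 ≈ 364.11.

x ≈ 364.1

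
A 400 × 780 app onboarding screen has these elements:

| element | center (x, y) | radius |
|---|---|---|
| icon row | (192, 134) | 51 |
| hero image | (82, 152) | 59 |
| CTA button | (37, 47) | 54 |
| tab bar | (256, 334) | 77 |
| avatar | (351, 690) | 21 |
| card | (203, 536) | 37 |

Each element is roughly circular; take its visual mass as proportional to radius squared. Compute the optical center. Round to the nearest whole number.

Weights ∝ r²: icon row 51² = 2601, hero image 59² = 3481, CTA button 54² = 2916, tab bar 77² = 5929, avatar 21² = 441, card 37² = 1369; Σw = 16737.
x: moment 2843248 / weight 16737 ≈ 169.88
Σw·y = 4033058; ȳ = 4033058/16737 ≈ 240.97.

(170, 241)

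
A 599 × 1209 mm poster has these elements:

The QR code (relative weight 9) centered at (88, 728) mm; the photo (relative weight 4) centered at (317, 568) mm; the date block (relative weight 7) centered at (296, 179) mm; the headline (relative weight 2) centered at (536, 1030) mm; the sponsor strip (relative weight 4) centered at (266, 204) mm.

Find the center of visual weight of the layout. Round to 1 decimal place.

Total weight = 9 + 4 + 7 + 2 + 4 = 26.
Σw·x = 9·88 + 4·317 + 7·296 + 2·536 + 4·266 = 6268, so x̄ = 6268/26 ≈ 241.08.
Σw·y = 9·728 + 4·568 + 7·179 + 2·1030 + 4·204 = 12953, so ȳ = 12953/26 ≈ 498.19.

(241.1, 498.2)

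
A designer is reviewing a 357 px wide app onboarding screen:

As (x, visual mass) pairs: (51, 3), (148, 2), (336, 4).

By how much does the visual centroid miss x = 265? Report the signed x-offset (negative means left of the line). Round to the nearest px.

Total weight = 3 + 2 + 4 = 9.
x: (3·51 + 2·148 + 4·336) / 9 = 1793 / 9 ≈ 199.22
Offset from x = 265: 199.22 − 265 ≈ -65.78.

≈ -66 px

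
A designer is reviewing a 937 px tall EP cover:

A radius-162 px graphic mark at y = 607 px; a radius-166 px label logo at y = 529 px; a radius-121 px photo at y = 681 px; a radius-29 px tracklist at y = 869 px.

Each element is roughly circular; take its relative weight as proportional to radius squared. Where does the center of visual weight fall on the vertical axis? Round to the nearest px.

y ≈ 595

Weights ∝ r²: graphic mark 162² = 26244, label logo 166² = 27556, photo 121² = 14641, tracklist 29² = 841; Σw = 69282.
Σw·y = 26244·607 + 27556·529 + 14641·681 + 841·869 = 41208582, so ȳ = 41208582/69282 ≈ 594.79.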